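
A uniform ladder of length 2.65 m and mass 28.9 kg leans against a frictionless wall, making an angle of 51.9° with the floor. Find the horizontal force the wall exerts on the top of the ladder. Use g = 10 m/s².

About the foot of the ladder:
Ladder weight 28.9×10 = 289 N acts at 1.325 m along the ladder; its horizontal arm is 1.325·cos51.9° = 0.8176 m → τ = 236.3 N·m clockwise.
Wall normal N acts horizontally at the top; its moment arm is the height L sinθ = 2.65·sin51.9° = 2.085 m, counterclockwise.
Balancing moments: N × 2.085 = 236.3, giving N = 113 N.

N_wall ≈ 113 N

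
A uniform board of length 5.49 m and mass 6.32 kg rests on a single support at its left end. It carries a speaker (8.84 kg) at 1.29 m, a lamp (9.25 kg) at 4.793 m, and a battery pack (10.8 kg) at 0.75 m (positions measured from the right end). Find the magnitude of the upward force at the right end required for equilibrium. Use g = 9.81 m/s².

About the left end:
Beam weight: 6.32 × 9.81 = 62 N down at 2.745 m → arm 2.745 m, τ = 62 × 2.745 = 170.2 N·m clockwise.
Speaker: 8.84 × 9.81 = 86.72 N down at 1.29 m → arm 4.2 m, τ = 86.72 × 4.2 = 364.2 N·m clockwise.
Lamp: 9.25 × 9.81 = 90.74 N down at 4.793 m → arm 0.697 m, τ = 90.74 × 0.697 = 63.25 N·m clockwise.
Battery pack: 10.8 × 9.81 = 105.9 N down at 0.75 m → arm 4.74 m, τ = 105.9 × 4.74 = 502 N·m clockwise.
Net moment of the loads = 1100 N·m clockwise.
The upward force F acts at the right end, arm 5.49 m, giving F × 5.49 counterclockwise.
Setting net torque to zero: F × 5.49 = 1100 → F = 1100 / 5.49 = 200 N.

F ≈ 200 N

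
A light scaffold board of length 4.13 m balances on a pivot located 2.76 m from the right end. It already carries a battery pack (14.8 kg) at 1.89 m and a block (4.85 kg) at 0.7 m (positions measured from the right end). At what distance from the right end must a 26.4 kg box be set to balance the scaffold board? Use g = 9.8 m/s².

Take moments about the pivot (at 2.76 m from the right end).
Battery pack: 14.8 × 9.8 = 145 N down at 1.89 m → arm 0.87 m, τ = 145 × 0.87 = 126.2 N·m clockwise.
Block: 4.85 × 9.8 = 47.53 N down at 0.7 m → arm 2.06 m, τ = 47.53 × 2.06 = 97.91 N·m clockwise.
Net moment of existing loads = 224.1 N·m clockwise.
The box weighs 26.4 × 9.8 = 258.7 N and must supply an equal counterclockwise moment, so its lever arm about the pivot is 224.1 / 258.7 = 0.866 m.
That puts it at 2.76 + 0.866 = 3.63 m from the right end.

x ≈ 3.63 m from the right end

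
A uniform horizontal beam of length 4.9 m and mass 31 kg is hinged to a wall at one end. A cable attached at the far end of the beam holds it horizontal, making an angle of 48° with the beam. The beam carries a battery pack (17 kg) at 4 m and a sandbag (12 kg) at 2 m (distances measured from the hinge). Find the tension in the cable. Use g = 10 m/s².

T ≈ 461 N

Sum moments about the hinge (the unknown hinge reaction has zero arm there).
Beam weight: 31 × 10 = 310 N down at 2.45 m → arm 2.45 m, τ = 310 × 2.45 = 759.5 N·m clockwise.
Battery pack: 17 × 10 = 170 N down at 4 m → arm 4 m, τ = 170 × 4 = 680 N·m clockwise.
Sandbag: 12 × 10 = 120 N down at 2 m → arm 2 m, τ = 120 × 2 = 240 N·m clockwise.
Total clockwise load moment = 1680 N·m.
The cable tension T acts at 4.9 m; only its component perpendicular to the beam, T sinθ, produces torque. sin 48° = 0.7431.
Στ = 0 ⇒ T × 4.9 × 0.7431 = 1680 ⇒ T = 1680 / 3.641 = 461 N.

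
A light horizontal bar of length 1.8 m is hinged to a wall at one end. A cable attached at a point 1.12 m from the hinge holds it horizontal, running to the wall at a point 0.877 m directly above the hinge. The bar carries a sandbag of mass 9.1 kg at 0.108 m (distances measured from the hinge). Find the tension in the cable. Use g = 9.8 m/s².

Choose the hinge as the axis so the unknown hinge reaction has zero arm there.
Sandbag: 9.1 × 9.8 = 89.18 N down at 0.108 m → arm 0.108 m, τ = 89.18 × 0.108 = 9.631 N·m clockwise.
Total clockwise load moment = 9.631 N·m.
The cable tension T acts at 1.12 m; only its component perpendicular to the bar, T sinθ, produces torque. sinθ = h/√(h²+d²) = 0.877/√(0.877²+1.12²) = 0.6165.
Balancing moments: T × 1.12 × 0.6165 = 9.631, giving T = 9.631 / 0.6905 = 13.9 N.

T ≈ 13.9 N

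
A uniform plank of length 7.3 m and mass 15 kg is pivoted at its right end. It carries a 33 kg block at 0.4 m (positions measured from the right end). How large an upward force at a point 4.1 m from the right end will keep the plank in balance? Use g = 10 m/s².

Taking torques about the right end:
Beam weight: 15 × 10 = 150 N down at 3.65 m → arm 3.65 m, τ = 150 × 3.65 = 547.5 N·m counterclockwise.
Block: 33 × 10 = 330 N down at 0.4 m → arm 0.4 m, τ = 330 × 0.4 = 132 N·m counterclockwise.
Net moment of the loads = 679.5 N·m counterclockwise.
The upward force F acts at a point 4.1 m from the right end, arm 4.1 m, giving F × 4.1 clockwise.
For rotational equilibrium, F × 4.1 = 679.5, so F = 679.5 / 4.1 = 166 N.

F ≈ 166 N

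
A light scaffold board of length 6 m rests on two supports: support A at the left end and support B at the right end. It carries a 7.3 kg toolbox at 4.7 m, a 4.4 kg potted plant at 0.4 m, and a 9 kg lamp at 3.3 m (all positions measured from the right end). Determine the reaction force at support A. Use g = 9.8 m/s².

Taking torques about support B:
Toolbox: 7.3 × 9.8 = 71.54 N down at 4.7 m → arm 4.7 m, τ = 71.54 × 4.7 = 336.2 N·m counterclockwise.
Potted plant: 4.4 × 9.8 = 43.12 N down at 0.4 m → arm 0.4 m, τ = 43.12 × 0.4 = 17.25 N·m counterclockwise.
Lamp: 9 × 9.8 = 88.2 N down at 3.3 m → arm 3.3 m, τ = 88.2 × 3.3 = 291.1 N·m counterclockwise.
Net load moment about support B = 644.5 N·m counterclockwise.
Reaction R at support A is upward at 6 m, arm 6 m → moment R × 6 clockwise.
For rotational equilibrium, R × 6 = 644.5, so R = 107 N.

R_A ≈ 107 N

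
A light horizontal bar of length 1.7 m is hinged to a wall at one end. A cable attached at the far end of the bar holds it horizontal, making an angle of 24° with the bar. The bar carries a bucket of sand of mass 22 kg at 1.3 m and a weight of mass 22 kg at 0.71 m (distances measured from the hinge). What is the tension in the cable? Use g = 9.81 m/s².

Take moments about the hinge.
Bucket of sand: 22 × 9.81 = 215.8 N down at 1.3 m → arm 1.3 m, τ = 215.8 × 1.3 = 280.5 N·m clockwise.
Weight: 22 × 9.81 = 215.8 N down at 0.71 m → arm 0.71 m, τ = 215.8 × 0.71 = 153.2 N·m clockwise.
Total clockwise load moment = 433.7 N·m.
The cable tension T acts at 1.7 m; only its component perpendicular to the bar, T sinθ, produces torque. sin 24° = 0.4067.
For rotational equilibrium, T × 1.7 × 0.4067 = 433.7, so T = 433.7 / 0.6914 = 627 N.

T ≈ 627 N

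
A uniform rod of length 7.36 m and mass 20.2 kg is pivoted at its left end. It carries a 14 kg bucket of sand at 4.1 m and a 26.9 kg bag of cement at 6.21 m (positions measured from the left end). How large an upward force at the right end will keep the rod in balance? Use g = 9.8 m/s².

Sum moments about the left end (the unknown pivot reaction has zero arm there).
Beam weight: 20.2 × 9.8 = 198 N down at 3.68 m → arm 3.68 m, τ = 198 × 3.68 = 728.6 N·m clockwise.
Bucket of sand: 14 × 9.8 = 137.2 N down at 4.1 m → arm 4.1 m, τ = 137.2 × 4.1 = 562.5 N·m clockwise.
Bag of cement: 26.9 × 9.8 = 263.6 N down at 6.21 m → arm 6.21 m, τ = 263.6 × 6.21 = 1637 N·m clockwise.
Net moment of the loads = 2928 N·m clockwise.
The upward force F acts at the right end, arm 7.36 m, giving F × 7.36 counterclockwise.
Στ = 0 ⇒ F × 7.36 = 2928 ⇒ F = 2928 / 7.36 = 398 N.

F ≈ 398 N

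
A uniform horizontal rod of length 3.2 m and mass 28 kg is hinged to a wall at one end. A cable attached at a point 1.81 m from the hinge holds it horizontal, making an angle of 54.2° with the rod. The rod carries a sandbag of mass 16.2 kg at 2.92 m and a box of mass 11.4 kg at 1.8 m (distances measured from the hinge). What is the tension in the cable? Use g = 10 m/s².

Taking torques about the hinge:
Beam weight: 28 × 10 = 280 N down at 1.6 m → arm 1.6 m, τ = 280 × 1.6 = 448 N·m clockwise.
Sandbag: 16.2 × 10 = 162 N down at 2.92 m → arm 2.92 m, τ = 162 × 2.92 = 473 N·m clockwise.
Box: 11.4 × 10 = 114 N down at 1.8 m → arm 1.8 m, τ = 114 × 1.8 = 205.2 N·m clockwise.
Total clockwise load moment = 1126 N·m.
The cable tension T acts at 1.81 m; only its component perpendicular to the rod, T sinθ, produces torque. sin 54.2° = 0.8111.
Στ = 0 ⇒ T × 1.81 × 0.8111 = 1126 ⇒ T = 1126 / 1.468 = 767 N.

T ≈ 767 N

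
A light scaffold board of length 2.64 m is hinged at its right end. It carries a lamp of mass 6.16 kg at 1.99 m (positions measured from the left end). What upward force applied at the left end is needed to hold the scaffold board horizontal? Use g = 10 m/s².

F ≈ 15.2 N

Sum moments about the right end (the unknown pivot reaction has zero arm there).
Lamp: 6.16 × 10 = 61.6 N down at 1.99 m → arm 0.65 m, τ = 61.6 × 0.65 = 40.04 N·m counterclockwise.
Net moment of the loads = 40.04 N·m counterclockwise.
The upward force F acts at the left end, arm 2.64 m, giving F × 2.64 clockwise.
For rotational equilibrium, F × 2.64 = 40.04, so F = 40.04 / 2.64 = 15.2 N.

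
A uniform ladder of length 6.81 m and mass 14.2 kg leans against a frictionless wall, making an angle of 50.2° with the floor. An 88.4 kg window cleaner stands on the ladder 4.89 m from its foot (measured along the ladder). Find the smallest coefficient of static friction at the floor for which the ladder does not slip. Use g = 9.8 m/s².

About the foot of the ladder:
Ladder weight 14.2×9.8 = 139.2 N acts at 3.405 m along the ladder; its horizontal arm is 3.405·cos50.2° = 2.18 m → τ = 303.5 N·m clockwise.
Window cleaner: 88.4×9.8 = 866.3 N at 4.89 m → arm 3.13 m → τ = 2712 N·m clockwise.
Wall normal N acts horizontally at the top; its moment arm is the height L sinθ = 6.81·sin50.2° = 5.232 m, counterclockwise.
For rotational equilibrium, N × 5.232 = 3016, so N = 576.5 N.
ΣFx = 0 ⇒ f = N_wall = 576.5 N. ΣFy = 0 ⇒ N_floor = 1006 N.
μ_min = f / N_floor = 576.5 / 1006 = 0.573.

μ_min ≈ 0.573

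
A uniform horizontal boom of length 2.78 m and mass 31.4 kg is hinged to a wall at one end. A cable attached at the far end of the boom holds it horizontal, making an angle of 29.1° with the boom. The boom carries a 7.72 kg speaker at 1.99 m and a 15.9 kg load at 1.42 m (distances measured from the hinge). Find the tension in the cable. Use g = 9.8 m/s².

T ≈ 591 N

Take moments about the hinge.
Beam weight: 31.4 × 9.8 = 307.7 N down at 1.39 m → arm 1.39 m, τ = 307.7 × 1.39 = 427.7 N·m clockwise.
Speaker: 7.72 × 9.8 = 75.66 N down at 1.99 m → arm 1.99 m, τ = 75.66 × 1.99 = 150.6 N·m clockwise.
Load: 15.9 × 9.8 = 155.8 N down at 1.42 m → arm 1.42 m, τ = 155.8 × 1.42 = 221.2 N·m clockwise.
Total clockwise load moment = 799.5 N·m.
The cable tension T acts at 2.78 m; only its component perpendicular to the boom, T sinθ, produces torque. sin 29.1° = 0.4863.
Στ = 0 ⇒ T × 2.78 × 0.4863 = 799.5 ⇒ T = 799.5 / 1.352 = 591 N.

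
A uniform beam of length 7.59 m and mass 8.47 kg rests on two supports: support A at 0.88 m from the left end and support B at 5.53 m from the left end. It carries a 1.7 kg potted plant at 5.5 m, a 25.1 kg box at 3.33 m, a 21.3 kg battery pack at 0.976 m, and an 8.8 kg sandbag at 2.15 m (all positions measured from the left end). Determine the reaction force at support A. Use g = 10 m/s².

R_A ≈ 423 N

Taking torques about support B:
Beam weight: 8.47 × 10 = 84.7 N down at 3.795 m → arm 1.735 m, τ = 84.7 × 1.735 = 147 N·m counterclockwise.
Potted plant: 1.7 × 10 = 17 N down at 5.5 m → arm 0.03 m, τ = 17 × 0.03 = 0.51 N·m counterclockwise.
Box: 25.1 × 10 = 251 N down at 3.33 m → arm 2.2 m, τ = 251 × 2.2 = 552.2 N·m counterclockwise.
Battery pack: 21.3 × 10 = 213 N down at 0.976 m → arm 4.554 m, τ = 213 × 4.554 = 970 N·m counterclockwise.
Sandbag: 8.8 × 10 = 88 N down at 2.15 m → arm 3.38 m, τ = 88 × 3.38 = 297.4 N·m counterclockwise.
Net load moment about support B = 1967 N·m counterclockwise.
Reaction R at support A is upward at 0.88 m, arm 4.65 m → moment R × 4.65 clockwise.
For rotational equilibrium, R × 4.65 = 1967, so R = 423 N.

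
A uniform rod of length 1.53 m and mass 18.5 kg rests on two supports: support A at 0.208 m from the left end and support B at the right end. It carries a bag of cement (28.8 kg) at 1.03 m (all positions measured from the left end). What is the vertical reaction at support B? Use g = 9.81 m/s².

About support A:
Beam weight: 18.5 × 9.81 = 181.5 N down at 0.765 m → arm 0.557 m, τ = 181.5 × 0.557 = 101.1 N·m clockwise.
Bag of cement: 28.8 × 9.81 = 282.5 N down at 1.03 m → arm 0.822 m, τ = 282.5 × 0.822 = 232.2 N·m clockwise.
Net load moment about support A = 333.3 N·m clockwise.
Reaction R at support B is upward at 1.53 m, arm 1.322 m → moment R × 1.322 counterclockwise.
Στ = 0 ⇒ R × 1.322 = 333.3 ⇒ R = 252 N.

R_B ≈ 252 N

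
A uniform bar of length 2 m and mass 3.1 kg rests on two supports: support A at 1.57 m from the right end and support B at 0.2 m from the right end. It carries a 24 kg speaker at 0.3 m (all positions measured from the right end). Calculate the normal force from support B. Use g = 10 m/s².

R_B ≈ 235 N

Taking torques about support A:
Beam weight: 3.1 × 10 = 31 N down at 1 m → arm 0.57 m, τ = 31 × 0.57 = 17.67 N·m clockwise.
Speaker: 24 × 10 = 240 N down at 0.3 m → arm 1.27 m, τ = 240 × 1.27 = 304.8 N·m clockwise.
Net load moment about support A = 322.5 N·m clockwise.
Reaction R at support B is upward at 0.2 m, arm 1.37 m → moment R × 1.37 counterclockwise.
Balancing moments: R × 1.37 = 322.5, giving R = 235 N.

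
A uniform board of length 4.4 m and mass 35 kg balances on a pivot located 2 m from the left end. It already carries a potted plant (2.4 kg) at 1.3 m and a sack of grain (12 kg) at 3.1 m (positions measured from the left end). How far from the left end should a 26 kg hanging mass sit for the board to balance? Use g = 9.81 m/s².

x ≈ 1.29 m from the left end

Sum moments about the pivot (at 2 m from the left end) (the support reaction has zero arm there).
Beam weight: 35 × 9.81 = 343.4 N down at 2.2 m → arm 0.2 m, τ = 343.4 × 0.2 = 68.68 N·m clockwise.
Potted plant: 2.4 × 9.81 = 23.54 N down at 1.3 m → arm 0.7 m, τ = 23.54 × 0.7 = 16.48 N·m counterclockwise.
Sack of grain: 12 × 9.81 = 117.7 N down at 3.1 m → arm 1.1 m, τ = 117.7 × 1.1 = 129.5 N·m clockwise.
Net moment of existing loads = 181.7 N·m clockwise.
The hanging mass weighs 26 × 9.81 = 255.1 N and must supply an equal counterclockwise moment, so its lever arm about the pivot is 181.7 / 255.1 = 0.712 m.
That puts it at 2 − 0.712 = 1.29 m from the left end.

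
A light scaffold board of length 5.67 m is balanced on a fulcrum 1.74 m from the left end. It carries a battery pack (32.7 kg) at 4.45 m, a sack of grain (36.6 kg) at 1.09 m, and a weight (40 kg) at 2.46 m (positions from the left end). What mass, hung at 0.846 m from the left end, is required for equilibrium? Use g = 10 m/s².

Take moments about the fulcrum (at 1.74 m from the left end).
Battery pack: 32.7 × 10 = 327 N down at 4.45 m → arm 2.71 m, τ = 327 × 2.71 = 886.2 N·m clockwise.
Sack of grain: 36.6 × 10 = 366 N down at 1.09 m → arm 0.65 m, τ = 366 × 0.65 = 237.9 N·m counterclockwise.
Weight: 40 × 10 = 400 N down at 2.46 m → arm 0.72 m, τ = 400 × 0.72 = 288 N·m clockwise.
Net moment of known loads = 936.3 N·m clockwise.
An unknown mass m at 0.846 m has arm 0.894 m; its moment is m·g·0.894 counterclockwise.
Setting net torque to zero: m × 10 × 0.894 = 936.3 → m = 936.3 / (10 × 0.894) = 105 kg.

m ≈ 105 kg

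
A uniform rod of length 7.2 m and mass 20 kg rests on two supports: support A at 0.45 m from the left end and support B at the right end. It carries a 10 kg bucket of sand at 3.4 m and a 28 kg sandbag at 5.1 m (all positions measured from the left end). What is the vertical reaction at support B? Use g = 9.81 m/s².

Take moments about support A.
Beam weight: 20 × 9.81 = 196.2 N down at 3.6 m → arm 3.15 m, τ = 196.2 × 3.15 = 618 N·m clockwise.
Bucket of sand: 10 × 9.81 = 98.1 N down at 3.4 m → arm 2.95 m, τ = 98.1 × 2.95 = 289.4 N·m clockwise.
Sandbag: 28 × 9.81 = 274.7 N down at 5.1 m → arm 4.65 m, τ = 274.7 × 4.65 = 1277 N·m clockwise.
Net load moment about support A = 2184 N·m clockwise.
Reaction R at support B is upward at 7.2 m, arm 6.75 m → moment R × 6.75 counterclockwise.
For rotational equilibrium, R × 6.75 = 2184, so R = 324 N.

R_B ≈ 324 N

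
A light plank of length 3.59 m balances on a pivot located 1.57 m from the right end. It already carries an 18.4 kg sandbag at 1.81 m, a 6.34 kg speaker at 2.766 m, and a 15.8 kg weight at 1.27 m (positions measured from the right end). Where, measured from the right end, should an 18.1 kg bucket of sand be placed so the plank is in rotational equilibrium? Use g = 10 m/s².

x ≈ 1.17 m from the right end

Choose the pivot (at 1.57 m from the right end) as the axis so the support reaction has zero arm there.
Sandbag: 18.4 × 10 = 184 N down at 1.81 m → arm 0.24 m, τ = 184 × 0.24 = 44.16 N·m counterclockwise.
Speaker: 6.34 × 10 = 63.4 N down at 2.766 m → arm 1.196 m, τ = 63.4 × 1.196 = 75.83 N·m counterclockwise.
Weight: 15.8 × 10 = 158 N down at 1.27 m → arm 0.3 m, τ = 158 × 0.3 = 47.4 N·m clockwise.
Net moment of existing loads = 72.59 N·m counterclockwise.
The bucket of sand weighs 18.1 × 10 = 181 N and must supply an equal clockwise moment, so its lever arm about the pivot is 72.59 / 181 = 0.401 m.
That puts it at 1.57 − 0.401 = 1.17 m from the right end.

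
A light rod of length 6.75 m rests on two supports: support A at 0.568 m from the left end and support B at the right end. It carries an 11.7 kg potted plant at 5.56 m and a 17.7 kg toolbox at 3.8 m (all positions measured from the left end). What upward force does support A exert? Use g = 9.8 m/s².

R_A ≈ 105 N

About support B:
Potted plant: 11.7 × 9.8 = 114.7 N down at 5.56 m → arm 1.19 m, τ = 114.7 × 1.19 = 136.5 N·m counterclockwise.
Toolbox: 17.7 × 9.8 = 173.5 N down at 3.8 m → arm 2.95 m, τ = 173.5 × 2.95 = 511.8 N·m counterclockwise.
Net load moment about support B = 648.3 N·m counterclockwise.
Reaction R at support A is upward at 0.568 m, arm 6.182 m → moment R × 6.182 clockwise.
Στ = 0 ⇒ R × 6.182 = 648.3 ⇒ R = 105 N.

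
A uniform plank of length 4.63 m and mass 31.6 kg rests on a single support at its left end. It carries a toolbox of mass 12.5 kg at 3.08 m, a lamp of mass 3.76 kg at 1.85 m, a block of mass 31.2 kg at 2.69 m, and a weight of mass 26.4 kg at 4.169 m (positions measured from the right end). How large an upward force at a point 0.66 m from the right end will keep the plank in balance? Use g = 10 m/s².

F ≈ 443 N

Taking torques about the left end:
Beam weight: 31.6 × 10 = 316 N down at 2.315 m → arm 2.315 m, τ = 316 × 2.315 = 731.5 N·m clockwise.
Toolbox: 12.5 × 10 = 125 N down at 3.08 m → arm 1.55 m, τ = 125 × 1.55 = 193.8 N·m clockwise.
Lamp: 3.76 × 10 = 37.6 N down at 1.85 m → arm 2.78 m, τ = 37.6 × 2.78 = 104.5 N·m clockwise.
Block: 31.2 × 10 = 312 N down at 2.69 m → arm 1.94 m, τ = 312 × 1.94 = 605.3 N·m clockwise.
Weight: 26.4 × 10 = 264 N down at 4.169 m → arm 0.461 m, τ = 264 × 0.461 = 121.7 N·m clockwise.
Net moment of the loads = 1757 N·m clockwise.
The upward force F acts at a point 0.66 m from the right end, arm 3.97 m, giving F × 3.97 counterclockwise.
Στ = 0 ⇒ F × 3.97 = 1757 ⇒ F = 1757 / 3.97 = 443 N.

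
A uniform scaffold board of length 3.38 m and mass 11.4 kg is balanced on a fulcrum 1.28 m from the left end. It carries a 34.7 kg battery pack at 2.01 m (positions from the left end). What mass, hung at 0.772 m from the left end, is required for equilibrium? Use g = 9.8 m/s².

About the fulcrum (at 1.28 m from the left end):
Beam weight: 11.4 × 9.8 = 111.7 N down at 1.69 m → arm 0.41 m, τ = 111.7 × 0.41 = 45.8 N·m clockwise.
Battery pack: 34.7 × 9.8 = 340.1 N down at 2.01 m → arm 0.73 m, τ = 340.1 × 0.73 = 248.3 N·m clockwise.
Net moment of known loads = 294.1 N·m clockwise.
An unknown mass m at 0.772 m has arm 0.508 m; its moment is m·g·0.508 counterclockwise.
Setting net torque to zero: m × 9.8 × 0.508 = 294.1 → m = 294.1 / (9.8 × 0.508) = 59.1 kg.

m ≈ 59.1 kg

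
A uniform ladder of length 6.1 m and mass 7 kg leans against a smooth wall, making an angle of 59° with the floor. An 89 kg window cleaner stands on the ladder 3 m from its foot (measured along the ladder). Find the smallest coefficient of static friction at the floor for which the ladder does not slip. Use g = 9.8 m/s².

μ_min ≈ 0.296

Take moments about the foot of the ladder.
Ladder weight 7×9.8 = 68.6 N acts at 3.05 m along the ladder; its horizontal arm is 3.05·cos59° = 1.571 m → τ = 107.8 N·m clockwise.
Window cleaner: 89×9.8 = 872.2 N at 3 m → arm 1.545 m → τ = 1348 N·m clockwise.
Wall normal N acts horizontally at the top; its moment arm is the height L sinθ = 6.1·sin59° = 5.229 m, counterclockwise.
Setting net torque to zero: N × 5.229 = 1456 → N = 278.4 N.
ΣFx = 0 ⇒ f = N_wall = 278.4 N. ΣFy = 0 ⇒ N_floor = 940.8 N.
μ_min = f / N_floor = 278.4 / 940.8 = 0.296.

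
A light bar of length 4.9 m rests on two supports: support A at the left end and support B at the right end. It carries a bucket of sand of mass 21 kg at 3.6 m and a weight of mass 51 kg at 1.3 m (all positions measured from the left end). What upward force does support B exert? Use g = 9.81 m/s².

R_B ≈ 284 N

Take moments about support A.
Bucket of sand: 21 × 9.81 = 206 N down at 3.6 m → arm 3.6 m, τ = 206 × 3.6 = 741.6 N·m clockwise.
Weight: 51 × 9.81 = 500.3 N down at 1.3 m → arm 1.3 m, τ = 500.3 × 1.3 = 650.4 N·m clockwise.
Net load moment about support A = 1392 N·m clockwise.
Reaction R at support B is upward at 4.9 m, arm 4.9 m → moment R × 4.9 counterclockwise.
For rotational equilibrium, R × 4.9 = 1392, so R = 284 N.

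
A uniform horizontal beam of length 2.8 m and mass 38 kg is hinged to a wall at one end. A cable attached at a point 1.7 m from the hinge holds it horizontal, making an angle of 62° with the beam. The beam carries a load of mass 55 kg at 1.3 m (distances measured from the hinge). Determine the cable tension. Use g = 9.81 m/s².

Choose the hinge as the axis so the unknown hinge reaction has zero arm there.
Beam weight: 38 × 9.81 = 372.8 N down at 1.4 m → arm 1.4 m, τ = 372.8 × 1.4 = 521.9 N·m clockwise.
Load: 55 × 9.81 = 539.6 N down at 1.3 m → arm 1.3 m, τ = 539.6 × 1.3 = 701.5 N·m clockwise.
Total clockwise load moment = 1223 N·m.
The cable tension T acts at 1.7 m; only its component perpendicular to the beam, T sinθ, produces torque. sin 62° = 0.8829.
Στ = 0 ⇒ T × 1.7 × 0.8829 = 1223 ⇒ T = 1223 / 1.501 = 815 N.

T ≈ 815 N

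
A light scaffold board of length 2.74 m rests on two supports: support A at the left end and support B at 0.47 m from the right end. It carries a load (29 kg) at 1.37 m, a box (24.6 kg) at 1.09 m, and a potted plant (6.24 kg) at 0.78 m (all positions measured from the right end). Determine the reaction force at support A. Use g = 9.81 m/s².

Take moments about support B.
Load: 29 × 9.81 = 284.5 N down at 1.37 m → arm 0.9 m, τ = 284.5 × 0.9 = 256.1 N·m counterclockwise.
Box: 24.6 × 9.81 = 241.3 N down at 1.09 m → arm 0.62 m, τ = 241.3 × 0.62 = 149.6 N·m counterclockwise.
Potted plant: 6.24 × 9.81 = 61.21 N down at 0.78 m → arm 0.31 m, τ = 61.21 × 0.31 = 18.98 N·m counterclockwise.
Net load moment about support B = 424.7 N·m counterclockwise.
Reaction R at support A is upward at 2.74 m, arm 2.27 m → moment R × 2.27 clockwise.
For rotational equilibrium, R × 2.27 = 424.7, so R = 187 N.

R_A ≈ 187 N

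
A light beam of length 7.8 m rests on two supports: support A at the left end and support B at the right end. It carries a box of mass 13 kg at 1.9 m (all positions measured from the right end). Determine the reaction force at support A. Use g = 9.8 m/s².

Choose support B as the axis so its reaction then has zero moment arm.
Box: 13 × 9.8 = 127.4 N down at 1.9 m → arm 1.9 m, τ = 127.4 × 1.9 = 242.1 N·m counterclockwise.
Net load moment about support B = 242.1 N·m counterclockwise.
Reaction R at support A is upward at 7.8 m, arm 7.8 m → moment R × 7.8 clockwise.
Setting net torque to zero: R × 7.8 = 242.1 → R = 31 N.

R_A ≈ 31 N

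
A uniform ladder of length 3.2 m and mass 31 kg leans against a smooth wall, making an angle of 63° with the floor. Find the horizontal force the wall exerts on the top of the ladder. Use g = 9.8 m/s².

Taking torques about the foot of the ladder:
Ladder weight 31×9.8 = 303.8 N acts at 1.6 m along the ladder; its horizontal arm is 1.6·cos63° = 0.7264 m → τ = 220.7 N·m clockwise.
Wall normal N acts horizontally at the top; its moment arm is the height L sinθ = 3.2·sin63° = 2.851 m, counterclockwise.
For rotational equilibrium, N × 2.851 = 220.7, so N = 77.4 N.

N_wall ≈ 77.4 N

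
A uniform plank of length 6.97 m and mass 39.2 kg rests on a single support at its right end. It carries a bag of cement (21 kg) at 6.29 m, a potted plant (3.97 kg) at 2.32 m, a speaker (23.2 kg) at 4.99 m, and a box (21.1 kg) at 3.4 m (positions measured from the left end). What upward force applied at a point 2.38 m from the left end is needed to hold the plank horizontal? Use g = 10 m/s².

F ≈ 633 N

Taking torques about the right end:
Beam weight: 39.2 × 10 = 392 N down at 3.485 m → arm 3.485 m, τ = 392 × 3.485 = 1366 N·m counterclockwise.
Bag of cement: 21 × 10 = 210 N down at 6.29 m → arm 0.68 m, τ = 210 × 0.68 = 142.8 N·m counterclockwise.
Potted plant: 3.97 × 10 = 39.7 N down at 2.32 m → arm 4.65 m, τ = 39.7 × 4.65 = 184.6 N·m counterclockwise.
Speaker: 23.2 × 10 = 232 N down at 4.99 m → arm 1.98 m, τ = 232 × 1.98 = 459.4 N·m counterclockwise.
Box: 21.1 × 10 = 211 N down at 3.4 m → arm 3.57 m, τ = 211 × 3.57 = 753.3 N·m counterclockwise.
Net moment of the loads = 2906 N·m counterclockwise.
The upward force F acts at a point 2.38 m from the left end, arm 4.59 m, giving F × 4.59 clockwise.
Setting net torque to zero: F × 4.59 = 2906 → F = 2906 / 4.59 = 633 N.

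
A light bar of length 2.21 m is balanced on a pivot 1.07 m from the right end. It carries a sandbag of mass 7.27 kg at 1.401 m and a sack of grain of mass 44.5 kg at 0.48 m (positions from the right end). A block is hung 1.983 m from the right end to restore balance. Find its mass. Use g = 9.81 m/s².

m ≈ 26.1 kg

Sum moments about the pivot (at 1.07 m from the right end) (the support reaction has zero arm there).
Sandbag: 7.27 × 9.81 = 71.32 N down at 1.401 m → arm 0.331 m, τ = 71.32 × 0.331 = 23.61 N·m counterclockwise.
Sack of grain: 44.5 × 9.81 = 436.5 N down at 0.48 m → arm 0.59 m, τ = 436.5 × 0.59 = 257.5 N·m clockwise.
Net moment of known loads = 233.9 N·m clockwise.
An unknown mass m at 1.983 m has arm 0.913 m; its moment is m·g·0.913 counterclockwise.
For rotational equilibrium, m × 9.81 × 0.913 = 233.9, so m = 233.9 / (9.81 × 0.913) = 26.1 kg.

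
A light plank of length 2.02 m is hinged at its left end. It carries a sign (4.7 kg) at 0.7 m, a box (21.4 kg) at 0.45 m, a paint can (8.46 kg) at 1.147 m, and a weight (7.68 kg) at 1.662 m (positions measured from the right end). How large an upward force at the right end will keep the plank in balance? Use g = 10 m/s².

F ≈ 247 N

Sum moments about the left end (the unknown pivot reaction has zero arm there).
Sign: 4.7 × 10 = 47 N down at 0.7 m → arm 1.32 m, τ = 47 × 1.32 = 62.04 N·m clockwise.
Box: 21.4 × 10 = 214 N down at 0.45 m → arm 1.57 m, τ = 214 × 1.57 = 336 N·m clockwise.
Paint can: 8.46 × 10 = 84.6 N down at 1.147 m → arm 0.873 m, τ = 84.6 × 0.873 = 73.86 N·m clockwise.
Weight: 7.68 × 10 = 76.8 N down at 1.662 m → arm 0.358 m, τ = 76.8 × 0.358 = 27.49 N·m clockwise.
Net moment of the loads = 499.4 N·m clockwise.
The upward force F acts at the right end, arm 2.02 m, giving F × 2.02 counterclockwise.
For rotational equilibrium, F × 2.02 = 499.4, so F = 499.4 / 2.02 = 247 N.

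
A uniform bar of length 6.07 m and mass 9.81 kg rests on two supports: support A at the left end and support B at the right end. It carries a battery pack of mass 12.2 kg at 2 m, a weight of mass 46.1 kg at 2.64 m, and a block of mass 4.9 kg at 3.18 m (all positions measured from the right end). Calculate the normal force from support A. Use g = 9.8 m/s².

Taking torques about support B:
Beam weight: 9.81 × 9.8 = 96.14 N down at 3.035 m → arm 3.035 m, τ = 96.14 × 3.035 = 291.8 N·m counterclockwise.
Battery pack: 12.2 × 9.8 = 119.6 N down at 2 m → arm 2 m, τ = 119.6 × 2 = 239.2 N·m counterclockwise.
Weight: 46.1 × 9.8 = 451.8 N down at 2.64 m → arm 2.64 m, τ = 451.8 × 2.64 = 1193 N·m counterclockwise.
Block: 4.9 × 9.8 = 48.02 N down at 3.18 m → arm 3.18 m, τ = 48.02 × 3.18 = 152.7 N·m counterclockwise.
Net load moment about support B = 1877 N·m counterclockwise.
Reaction R at support A is upward at 6.07 m, arm 6.07 m → moment R × 6.07 clockwise.
For rotational equilibrium, R × 6.07 = 1877, so R = 309 N.

R_A ≈ 309 N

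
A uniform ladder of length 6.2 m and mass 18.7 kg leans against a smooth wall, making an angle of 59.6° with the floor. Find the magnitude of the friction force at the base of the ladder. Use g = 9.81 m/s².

Taking torques about the foot of the ladder:
Ladder weight 18.7×9.81 = 183.4 N acts at 3.1 m along the ladder; its horizontal arm is 3.1·cos59.6° = 1.569 m → τ = 287.8 N·m clockwise.
Wall normal N acts horizontally at the top; its moment arm is the height L sinθ = 6.2·sin59.6° = 5.348 m, counterclockwise.
Setting net torque to zero: N × 5.348 = 287.8 → N = 53.8 N.
ΣFx = 0: friction at the foot balances the wall's push, so f = N_wall = 53.8 N.

f ≈ 53.8 N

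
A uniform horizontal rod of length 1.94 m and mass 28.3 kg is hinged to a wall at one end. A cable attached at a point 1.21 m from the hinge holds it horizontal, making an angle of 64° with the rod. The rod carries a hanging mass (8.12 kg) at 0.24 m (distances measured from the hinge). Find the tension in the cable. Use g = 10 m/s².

T ≈ 270 N

Choose the hinge as the axis so the unknown hinge reaction has zero arm there.
Beam weight: 28.3 × 10 = 283 N down at 0.97 m → arm 0.97 m, τ = 283 × 0.97 = 274.5 N·m clockwise.
Hanging mass: 8.12 × 10 = 81.2 N down at 0.24 m → arm 0.24 m, τ = 81.2 × 0.24 = 19.49 N·m clockwise.
Total clockwise load moment = 294 N·m.
The cable tension T acts at 1.21 m; only its component perpendicular to the rod, T sinθ, produces torque. sin 64° = 0.8988.
Setting net torque to zero: T × 1.21 × 0.8988 = 294 → T = 294 / 1.088 = 270 N.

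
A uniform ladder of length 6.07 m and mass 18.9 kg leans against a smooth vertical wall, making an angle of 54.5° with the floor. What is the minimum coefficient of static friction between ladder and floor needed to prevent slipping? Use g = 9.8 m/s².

Take moments about the foot of the ladder.
Ladder weight 18.9×9.8 = 185.2 N acts at 3.035 m along the ladder; its horizontal arm is 3.035·cos54.5° = 1.762 m → τ = 326.3 N·m clockwise.
Wall normal N acts horizontally at the top; its moment arm is the height L sinθ = 6.07·sin54.5° = 4.942 m, counterclockwise.
Στ = 0 ⇒ N × 4.942 = 326.3 ⇒ N = 66.03 N.
ΣFx = 0 ⇒ f = N_wall = 66.03 N. ΣFy = 0 ⇒ N_floor = 185.2 N.
μ_min = f / N_floor = 66.03 / 185.2 = 0.357.

μ_min ≈ 0.357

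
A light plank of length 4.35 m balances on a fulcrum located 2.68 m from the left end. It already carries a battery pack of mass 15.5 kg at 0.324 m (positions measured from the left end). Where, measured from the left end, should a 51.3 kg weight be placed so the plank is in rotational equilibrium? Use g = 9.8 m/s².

x ≈ 3.39 m from the left end

Choose the fulcrum (at 2.68 m from the left end) as the axis so the support reaction has zero arm there.
Battery pack: 15.5 × 9.8 = 151.9 N down at 0.324 m → arm 2.356 m, τ = 151.9 × 2.356 = 357.9 N·m counterclockwise.
Net moment of existing loads = 357.9 N·m counterclockwise.
The weight weighs 51.3 × 9.8 = 502.7 N and must supply an equal clockwise moment, so its lever arm about the fulcrum is 357.9 / 502.7 = 0.712 m.
That puts it at 2.68 + 0.712 = 3.39 m from the left end.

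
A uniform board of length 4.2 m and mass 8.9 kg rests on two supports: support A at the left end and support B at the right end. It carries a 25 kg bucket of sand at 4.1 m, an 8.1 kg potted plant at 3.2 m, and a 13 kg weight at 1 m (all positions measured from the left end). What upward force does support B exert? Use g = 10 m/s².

Choose support A as the axis so its reaction then has zero moment arm.
Beam weight: 8.9 × 10 = 89 N down at 2.1 m → arm 2.1 m, τ = 89 × 2.1 = 186.9 N·m clockwise.
Bucket of sand: 25 × 10 = 250 N down at 4.1 m → arm 4.1 m, τ = 250 × 4.1 = 1025 N·m clockwise.
Potted plant: 8.1 × 10 = 81 N down at 3.2 m → arm 3.2 m, τ = 81 × 3.2 = 259.2 N·m clockwise.
Weight: 13 × 10 = 130 N down at 1 m → arm 1 m, τ = 130 × 1 = 130 N·m clockwise.
Net load moment about support A = 1601 N·m clockwise.
Reaction R at support B is upward at 4.2 m, arm 4.2 m → moment R × 4.2 counterclockwise.
Στ = 0 ⇒ R × 4.2 = 1601 ⇒ R = 381 N.

R_B ≈ 381 N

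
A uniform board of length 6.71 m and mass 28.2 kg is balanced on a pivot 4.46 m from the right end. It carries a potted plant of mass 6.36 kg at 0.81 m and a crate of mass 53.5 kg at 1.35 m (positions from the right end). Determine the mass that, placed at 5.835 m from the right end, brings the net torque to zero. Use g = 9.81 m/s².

m ≈ 161 kg

Taking torques about the pivot (at 4.46 m from the right end):
Beam weight: 28.2 × 9.81 = 276.6 N down at 3.355 m → arm 1.105 m, τ = 276.6 × 1.105 = 305.6 N·m clockwise.
Potted plant: 6.36 × 9.81 = 62.39 N down at 0.81 m → arm 3.65 m, τ = 62.39 × 3.65 = 227.7 N·m clockwise.
Crate: 53.5 × 9.81 = 524.8 N down at 1.35 m → arm 3.11 m, τ = 524.8 × 3.11 = 1632 N·m clockwise.
Net moment of known loads = 2165 N·m clockwise.
An unknown mass m at 5.835 m has arm 1.375 m; its moment is m·g·1.375 counterclockwise.
For rotational equilibrium, m × 9.81 × 1.375 = 2165, so m = 2165 / (9.81 × 1.375) = 161 kg.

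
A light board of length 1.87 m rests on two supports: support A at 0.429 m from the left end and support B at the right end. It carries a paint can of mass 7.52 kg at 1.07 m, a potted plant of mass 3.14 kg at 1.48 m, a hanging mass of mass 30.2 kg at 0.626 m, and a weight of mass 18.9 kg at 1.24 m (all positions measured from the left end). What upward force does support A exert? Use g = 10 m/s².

Take moments about support B.
Paint can: 7.52 × 10 = 75.2 N down at 1.07 m → arm 0.8 m, τ = 75.2 × 0.8 = 60.16 N·m counterclockwise.
Potted plant: 3.14 × 10 = 31.4 N down at 1.48 m → arm 0.39 m, τ = 31.4 × 0.39 = 12.25 N·m counterclockwise.
Hanging mass: 30.2 × 10 = 302 N down at 0.626 m → arm 1.244 m, τ = 302 × 1.244 = 375.7 N·m counterclockwise.
Weight: 18.9 × 10 = 189 N down at 1.24 m → arm 0.63 m, τ = 189 × 0.63 = 119.1 N·m counterclockwise.
Net load moment about support B = 567.2 N·m counterclockwise.
Reaction R at support A is upward at 0.429 m, arm 1.441 m → moment R × 1.441 clockwise.
Balancing moments: R × 1.441 = 567.2, giving R = 394 N.

R_A ≈ 394 N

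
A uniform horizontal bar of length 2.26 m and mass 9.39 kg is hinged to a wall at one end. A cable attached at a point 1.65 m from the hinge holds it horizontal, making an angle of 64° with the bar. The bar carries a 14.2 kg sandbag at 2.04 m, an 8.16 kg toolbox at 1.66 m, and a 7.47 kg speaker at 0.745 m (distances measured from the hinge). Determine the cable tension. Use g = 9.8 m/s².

Sum moments about the hinge (the unknown hinge reaction has zero arm there).
Beam weight: 9.39 × 9.8 = 92.02 N down at 1.13 m → arm 1.13 m, τ = 92.02 × 1.13 = 104 N·m clockwise.
Sandbag: 14.2 × 9.8 = 139.2 N down at 2.04 m → arm 2.04 m, τ = 139.2 × 2.04 = 284 N·m clockwise.
Toolbox: 8.16 × 9.8 = 79.97 N down at 1.66 m → arm 1.66 m, τ = 79.97 × 1.66 = 132.8 N·m clockwise.
Speaker: 7.47 × 9.8 = 73.21 N down at 0.745 m → arm 0.745 m, τ = 73.21 × 0.745 = 54.54 N·m clockwise.
Total clockwise load moment = 575.3 N·m.
The cable tension T acts at 1.65 m; only its component perpendicular to the bar, T sinθ, produces torque. sin 64° = 0.8988.
Στ = 0 ⇒ T × 1.65 × 0.8988 = 575.3 ⇒ T = 575.3 / 1.483 = 388 N.

T ≈ 388 N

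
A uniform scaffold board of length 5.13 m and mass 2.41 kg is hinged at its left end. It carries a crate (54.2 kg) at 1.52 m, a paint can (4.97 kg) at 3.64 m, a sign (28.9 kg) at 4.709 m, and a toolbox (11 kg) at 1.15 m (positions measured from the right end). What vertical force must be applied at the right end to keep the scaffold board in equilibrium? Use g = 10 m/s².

Taking torques about the left end:
Beam weight: 2.41 × 10 = 24.1 N down at 2.565 m → arm 2.565 m, τ = 24.1 × 2.565 = 61.82 N·m clockwise.
Crate: 54.2 × 10 = 542 N down at 1.52 m → arm 3.61 m, τ = 542 × 3.61 = 1957 N·m clockwise.
Paint can: 4.97 × 10 = 49.7 N down at 3.64 m → arm 1.49 m, τ = 49.7 × 1.49 = 74.05 N·m clockwise.
Sign: 28.9 × 10 = 289 N down at 4.709 m → arm 0.421 m, τ = 289 × 0.421 = 121.7 N·m clockwise.
Toolbox: 11 × 10 = 110 N down at 1.15 m → arm 3.98 m, τ = 110 × 3.98 = 437.8 N·m clockwise.
Net moment of the loads = 2652 N·m clockwise.
The upward force F acts at the right end, arm 5.13 m, giving F × 5.13 counterclockwise.
For rotational equilibrium, F × 5.13 = 2652, so F = 2652 / 5.13 = 517 N.

F ≈ 517 N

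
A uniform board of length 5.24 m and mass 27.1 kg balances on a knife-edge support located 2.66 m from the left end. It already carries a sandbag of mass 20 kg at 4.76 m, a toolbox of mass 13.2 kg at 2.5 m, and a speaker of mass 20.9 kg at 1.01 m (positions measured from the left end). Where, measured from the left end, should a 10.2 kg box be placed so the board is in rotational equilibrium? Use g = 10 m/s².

x ≈ 2.24 m from the left end

Take moments about the knife-edge support (at 2.66 m from the left end).
Beam weight: 27.1 × 10 = 271 N down at 2.62 m → arm 0.04 m, τ = 271 × 0.04 = 10.84 N·m counterclockwise.
Sandbag: 20 × 10 = 200 N down at 4.76 m → arm 2.1 m, τ = 200 × 2.1 = 420 N·m clockwise.
Toolbox: 13.2 × 10 = 132 N down at 2.5 m → arm 0.16 m, τ = 132 × 0.16 = 21.12 N·m counterclockwise.
Speaker: 20.9 × 10 = 209 N down at 1.01 m → arm 1.65 m, τ = 209 × 1.65 = 344.8 N·m counterclockwise.
Net moment of existing loads = 43.24 N·m clockwise.
The box weighs 10.2 × 10 = 102 N and must supply an equal counterclockwise moment, so its lever arm about the knife-edge support is 43.24 / 102 = 0.424 m.
That puts it at 2.66 − 0.424 = 2.24 m from the left end.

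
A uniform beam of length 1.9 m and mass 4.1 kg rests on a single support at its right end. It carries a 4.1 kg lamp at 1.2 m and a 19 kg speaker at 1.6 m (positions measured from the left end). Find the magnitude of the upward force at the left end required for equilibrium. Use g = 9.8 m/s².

Take moments about the right end.
Beam weight: 4.1 × 9.8 = 40.18 N down at 0.95 m → arm 0.95 m, τ = 40.18 × 0.95 = 38.17 N·m counterclockwise.
Lamp: 4.1 × 9.8 = 40.18 N down at 1.2 m → arm 0.7 m, τ = 40.18 × 0.7 = 28.13 N·m counterclockwise.
Speaker: 19 × 9.8 = 186.2 N down at 1.6 m → arm 0.3 m, τ = 186.2 × 0.3 = 55.86 N·m counterclockwise.
Net moment of the loads = 122.2 N·m counterclockwise.
The upward force F acts at the left end, arm 1.9 m, giving F × 1.9 clockwise.
For rotational equilibrium, F × 1.9 = 122.2, so F = 122.2 / 1.9 = 64.3 N.

F ≈ 64.3 N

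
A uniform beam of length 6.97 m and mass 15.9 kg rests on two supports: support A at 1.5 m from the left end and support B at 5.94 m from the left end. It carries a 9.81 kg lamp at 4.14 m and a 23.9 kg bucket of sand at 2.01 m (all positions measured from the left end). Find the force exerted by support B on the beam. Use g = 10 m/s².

Sum moments about support A (its reaction then has zero moment arm).
Beam weight: 15.9 × 10 = 159 N down at 3.485 m → arm 1.985 m, τ = 159 × 1.985 = 315.6 N·m clockwise.
Lamp: 9.81 × 10 = 98.1 N down at 4.14 m → arm 2.64 m, τ = 98.1 × 2.64 = 259 N·m clockwise.
Bucket of sand: 23.9 × 10 = 239 N down at 2.01 m → arm 0.51 m, τ = 239 × 0.51 = 121.9 N·m clockwise.
Net load moment about support A = 696.5 N·m clockwise.
Reaction R at support B is upward at 5.94 m, arm 4.44 m → moment R × 4.44 counterclockwise.
Setting net torque to zero: R × 4.44 = 696.5 → R = 157 N.

R_B ≈ 157 N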